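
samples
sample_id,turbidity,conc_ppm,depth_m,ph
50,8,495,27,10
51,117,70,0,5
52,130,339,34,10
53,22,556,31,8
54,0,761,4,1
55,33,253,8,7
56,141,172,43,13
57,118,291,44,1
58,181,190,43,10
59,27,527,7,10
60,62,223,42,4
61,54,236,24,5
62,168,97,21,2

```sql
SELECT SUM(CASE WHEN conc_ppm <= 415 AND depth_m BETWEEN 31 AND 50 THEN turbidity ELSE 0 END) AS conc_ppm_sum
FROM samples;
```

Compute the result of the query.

632

sample_id=50: ✗
sample_id=51: ✗
sample_id=52: ✓ → 130
sample_id=53: ✗
sample_id=54: ✗
sample_id=55: ✗
sample_id=56: ✓ → 141
sample_id=57: ✓ → 118
sample_id=58: ✓ → 181
sample_id=59: ✗
sample_id=60: ✓ → 62
sample_id=61: ✗
sample_id=62: ✗
conc_ppm_sum = 130 + 141 + 118 + 181 + 62 = 632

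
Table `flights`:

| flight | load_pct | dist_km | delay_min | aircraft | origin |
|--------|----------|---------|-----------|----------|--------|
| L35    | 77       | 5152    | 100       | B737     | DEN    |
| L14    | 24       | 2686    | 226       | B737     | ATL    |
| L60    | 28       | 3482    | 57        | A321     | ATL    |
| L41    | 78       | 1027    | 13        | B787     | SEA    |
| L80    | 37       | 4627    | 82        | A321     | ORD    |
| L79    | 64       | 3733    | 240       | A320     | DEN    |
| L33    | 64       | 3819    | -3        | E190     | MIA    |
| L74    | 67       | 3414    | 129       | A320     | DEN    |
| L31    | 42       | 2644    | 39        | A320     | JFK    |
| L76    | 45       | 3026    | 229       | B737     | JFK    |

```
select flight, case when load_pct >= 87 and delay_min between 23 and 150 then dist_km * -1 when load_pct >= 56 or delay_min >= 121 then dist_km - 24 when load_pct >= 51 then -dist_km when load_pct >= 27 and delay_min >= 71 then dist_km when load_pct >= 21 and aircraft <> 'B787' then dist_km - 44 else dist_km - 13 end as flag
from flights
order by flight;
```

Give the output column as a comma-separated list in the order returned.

flight=L14: load_pct >= 56 or delay_min >= 121 → 2662
flight=L31: load_pct >= 21 and aircraft <> 'B787' → 2600
flight=L33: load_pct >= 56 or delay_min >= 121 → 3795
flight=L35: load_pct >= 56 or delay_min >= 121 → 5128
flight=L41: load_pct >= 56 or delay_min >= 121 → 1003
flight=L60: load_pct >= 21 and aircraft <> 'B787' → 3438
flight=L74: load_pct >= 56 or delay_min >= 121 → 3390
flight=L76: load_pct >= 56 or delay_min >= 121 → 3002
flight=L79: load_pct >= 56 or delay_min >= 121 → 3709
flight=L80: load_pct >= 27 and delay_min >= 71 → 4627

2662, 2600, 3795, 5128, 1003, 3438, 3390, 3002, 3709, 4627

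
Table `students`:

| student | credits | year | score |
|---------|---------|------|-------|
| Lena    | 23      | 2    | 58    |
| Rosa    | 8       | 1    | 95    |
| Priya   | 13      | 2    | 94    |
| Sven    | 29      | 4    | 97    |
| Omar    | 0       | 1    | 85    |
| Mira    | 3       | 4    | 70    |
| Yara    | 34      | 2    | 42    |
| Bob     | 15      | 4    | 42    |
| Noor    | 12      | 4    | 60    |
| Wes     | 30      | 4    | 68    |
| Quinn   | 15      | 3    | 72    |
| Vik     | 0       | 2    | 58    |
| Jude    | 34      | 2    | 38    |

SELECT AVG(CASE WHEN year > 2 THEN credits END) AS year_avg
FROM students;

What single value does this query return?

17.3333333333

student=Lena: ✗
student=Rosa: ✗
student=Priya: ✗
student=Sven: ✓ → 29
student=Omar: ✗
student=Mira: ✓ → 3
student=Yara: ✗
student=Bob: ✓ → 15
student=Noor: ✓ → 12
student=Wes: ✓ → 30
student=Quinn: ✓ → 15
student=Vik: ✗
student=Jude: ✗
year_avg = (29 + 3 + 15 + 12 + 30 + 15) / 6 = 17.3333333333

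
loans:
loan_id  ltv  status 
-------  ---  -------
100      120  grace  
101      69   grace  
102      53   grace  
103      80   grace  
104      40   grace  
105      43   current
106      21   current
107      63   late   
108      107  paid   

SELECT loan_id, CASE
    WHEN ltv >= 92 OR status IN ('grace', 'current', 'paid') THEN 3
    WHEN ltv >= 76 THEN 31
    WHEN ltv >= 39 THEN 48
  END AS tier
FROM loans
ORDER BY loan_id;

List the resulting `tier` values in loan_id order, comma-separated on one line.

3, 3, 3, 3, 3, 3, 3, 48, 3

loan_id=100: ltv >= 92 OR status IN ('grace', 'current', 'paid') → 3
loan_id=101: ltv >= 92 OR status IN ('grace', 'current', 'paid') → 3
loan_id=102: ltv >= 92 OR status IN ('grace', 'current', 'paid') → 3
loan_id=103: ltv >= 92 OR status IN ('grace', 'current', 'paid') → 3
loan_id=104: ltv >= 92 OR status IN ('grace', 'current', 'paid') → 3
loan_id=105: ltv >= 92 OR status IN ('grace', 'current', 'paid') → 3
loan_id=106: ltv >= 92 OR status IN ('grace', 'current', 'paid') → 3
loan_id=107: ltv >= 39 → 48
loan_id=108: ltv >= 92 OR status IN ('grace', 'current', 'paid') → 3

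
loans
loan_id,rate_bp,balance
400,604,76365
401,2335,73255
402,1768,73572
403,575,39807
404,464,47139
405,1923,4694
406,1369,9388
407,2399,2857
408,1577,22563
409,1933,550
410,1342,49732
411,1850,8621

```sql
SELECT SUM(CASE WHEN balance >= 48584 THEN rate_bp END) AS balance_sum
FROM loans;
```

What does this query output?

6049

loan_id=400: ✓ → 604
loan_id=401: ✓ → 2335
loan_id=402: ✓ → 1768
loan_id=403: ✗
loan_id=404: ✗
loan_id=405: ✗
loan_id=406: ✗
loan_id=407: ✗
loan_id=408: ✗
loan_id=409: ✗
loan_id=410: ✓ → 1342
loan_id=411: ✗
balance_sum = 604 + 2335 + 1768 + 1342 = 6049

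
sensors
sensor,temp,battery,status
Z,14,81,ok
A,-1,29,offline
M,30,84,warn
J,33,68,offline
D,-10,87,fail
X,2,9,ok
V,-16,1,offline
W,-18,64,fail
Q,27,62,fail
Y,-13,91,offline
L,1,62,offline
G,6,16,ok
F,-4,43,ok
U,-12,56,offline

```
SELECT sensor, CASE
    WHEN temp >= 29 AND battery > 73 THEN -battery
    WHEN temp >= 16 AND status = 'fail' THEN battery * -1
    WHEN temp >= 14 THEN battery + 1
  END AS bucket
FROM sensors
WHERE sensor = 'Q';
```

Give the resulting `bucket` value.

sensor = Q: temp=27, battery=62, status=fail.
temp >= 29 AND battery > 73 → false
temp >= 16 AND status = 'fail' → true → -62

-62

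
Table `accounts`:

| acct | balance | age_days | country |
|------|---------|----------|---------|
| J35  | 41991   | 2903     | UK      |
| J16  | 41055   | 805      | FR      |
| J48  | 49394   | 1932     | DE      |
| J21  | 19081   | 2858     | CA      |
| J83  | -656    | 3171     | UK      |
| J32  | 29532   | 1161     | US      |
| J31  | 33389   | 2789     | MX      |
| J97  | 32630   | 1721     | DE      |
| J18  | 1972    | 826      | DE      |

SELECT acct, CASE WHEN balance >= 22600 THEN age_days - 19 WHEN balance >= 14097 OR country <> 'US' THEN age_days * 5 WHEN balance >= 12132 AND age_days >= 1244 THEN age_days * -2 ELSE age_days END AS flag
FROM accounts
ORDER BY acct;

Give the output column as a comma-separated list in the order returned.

786, 4130, 14290, 2770, 1142, 2884, 1913, 15855, 1702

acct=J16: balance >= 22600 → 786
acct=J18: balance >= 14097 OR country <> 'US' → 4130
acct=J21: balance >= 14097 OR country <> 'US' → 14290
acct=J31: balance >= 22600 → 2770
acct=J32: balance >= 22600 → 1142
acct=J35: balance >= 22600 → 2884
acct=J48: balance >= 22600 → 1913
acct=J83: balance >= 14097 OR country <> 'US' → 15855
acct=J97: balance >= 22600 → 1702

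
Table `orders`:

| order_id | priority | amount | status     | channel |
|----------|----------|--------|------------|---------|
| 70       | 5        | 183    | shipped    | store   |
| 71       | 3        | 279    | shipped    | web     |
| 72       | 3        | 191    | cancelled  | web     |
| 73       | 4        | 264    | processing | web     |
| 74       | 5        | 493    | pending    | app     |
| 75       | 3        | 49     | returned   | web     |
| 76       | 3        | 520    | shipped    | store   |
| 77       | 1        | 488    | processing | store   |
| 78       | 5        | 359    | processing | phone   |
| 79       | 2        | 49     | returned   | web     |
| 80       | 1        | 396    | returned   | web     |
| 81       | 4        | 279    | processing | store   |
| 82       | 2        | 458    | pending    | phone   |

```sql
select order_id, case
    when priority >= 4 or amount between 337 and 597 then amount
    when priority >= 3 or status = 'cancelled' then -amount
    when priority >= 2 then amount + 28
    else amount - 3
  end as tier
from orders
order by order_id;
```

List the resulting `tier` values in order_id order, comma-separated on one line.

order_id=70: priority >= 4 or amount between 337 and 597 → 183
order_id=71: priority >= 3 or status = 'cancelled' → -279
order_id=72: priority >= 3 or status = 'cancelled' → -191
order_id=73: priority >= 4 or amount between 337 and 597 → 264
order_id=74: priority >= 4 or amount between 337 and 597 → 493
order_id=75: priority >= 3 or status = 'cancelled' → -49
order_id=76: priority >= 4 or amount between 337 and 597 → 520
order_id=77: priority >= 4 or amount between 337 and 597 → 488
order_id=78: priority >= 4 or amount between 337 and 597 → 359
order_id=79: priority >= 2 → 77
order_id=80: priority >= 4 or amount between 337 and 597 → 396
order_id=81: priority >= 4 or amount between 337 and 597 → 279
order_id=82: priority >= 4 or amount between 337 and 597 → 458

183, -279, -191, 264, 493, -49, 520, 488, 359, 77, 396, 279, 458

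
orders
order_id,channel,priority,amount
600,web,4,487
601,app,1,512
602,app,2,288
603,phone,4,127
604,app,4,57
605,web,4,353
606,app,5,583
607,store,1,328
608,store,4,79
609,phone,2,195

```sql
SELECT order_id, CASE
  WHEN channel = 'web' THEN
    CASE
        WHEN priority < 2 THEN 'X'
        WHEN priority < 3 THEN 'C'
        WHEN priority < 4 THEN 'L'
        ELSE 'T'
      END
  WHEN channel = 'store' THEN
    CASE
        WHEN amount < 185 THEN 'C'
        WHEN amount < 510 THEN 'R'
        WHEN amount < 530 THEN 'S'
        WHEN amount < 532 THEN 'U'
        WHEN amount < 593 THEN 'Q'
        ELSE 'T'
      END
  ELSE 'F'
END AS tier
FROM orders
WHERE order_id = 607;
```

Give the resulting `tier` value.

order_id = 607: channel=store, priority=1, amount=328.
channel='store' → inner[amount < 510] → R

R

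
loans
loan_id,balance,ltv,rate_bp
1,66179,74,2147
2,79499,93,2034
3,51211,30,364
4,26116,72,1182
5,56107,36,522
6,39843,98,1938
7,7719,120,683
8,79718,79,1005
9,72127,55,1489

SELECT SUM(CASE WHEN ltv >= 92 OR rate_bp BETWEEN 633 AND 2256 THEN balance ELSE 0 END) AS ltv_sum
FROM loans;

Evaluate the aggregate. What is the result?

371201

loan_id=1: ✓ → 66179
loan_id=2: ✓ → 79499
loan_id=3: ✗
loan_id=4: ✓ → 26116
loan_id=5: ✗
loan_id=6: ✓ → 39843
loan_id=7: ✓ → 7719
loan_id=8: ✓ → 79718
loan_id=9: ✓ → 72127
ltv_sum = 66179 + 79499 + 26116 + 39843 + 7719 + 79718 + 72127 = 371201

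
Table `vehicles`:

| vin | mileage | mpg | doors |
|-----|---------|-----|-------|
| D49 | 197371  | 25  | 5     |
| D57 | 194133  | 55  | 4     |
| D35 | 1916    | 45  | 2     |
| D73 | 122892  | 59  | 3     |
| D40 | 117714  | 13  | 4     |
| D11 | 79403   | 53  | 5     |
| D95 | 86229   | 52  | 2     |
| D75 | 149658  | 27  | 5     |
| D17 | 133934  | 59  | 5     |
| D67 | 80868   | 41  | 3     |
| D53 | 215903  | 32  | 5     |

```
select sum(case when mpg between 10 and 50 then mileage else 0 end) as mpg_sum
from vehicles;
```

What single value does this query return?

vin=D49: ✓ → 197371
vin=D57: ✗
vin=D35: ✓ → 1916
vin=D73: ✗
vin=D40: ✓ → 117714
vin=D11: ✗
vin=D95: ✗
vin=D75: ✓ → 149658
vin=D17: ✗
vin=D67: ✓ → 80868
vin=D53: ✓ → 215903
mpg_sum = 197371 + 1916 + 117714 + 149658 + 80868 + 215903 = 763430

763430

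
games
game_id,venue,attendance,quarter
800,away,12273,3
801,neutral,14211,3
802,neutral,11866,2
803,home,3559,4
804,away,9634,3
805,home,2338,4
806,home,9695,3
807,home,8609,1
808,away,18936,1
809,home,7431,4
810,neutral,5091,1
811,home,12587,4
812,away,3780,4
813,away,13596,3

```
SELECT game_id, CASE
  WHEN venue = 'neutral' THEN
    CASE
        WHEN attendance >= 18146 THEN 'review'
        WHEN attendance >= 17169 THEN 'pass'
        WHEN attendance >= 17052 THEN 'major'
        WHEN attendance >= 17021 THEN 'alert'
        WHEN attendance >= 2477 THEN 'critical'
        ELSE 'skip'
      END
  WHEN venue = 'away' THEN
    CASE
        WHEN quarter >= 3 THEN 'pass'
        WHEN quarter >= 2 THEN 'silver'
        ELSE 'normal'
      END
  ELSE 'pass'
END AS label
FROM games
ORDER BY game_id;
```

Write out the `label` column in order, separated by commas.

game_id=800: venue='away' → inner[quarter >= 3] → pass
game_id=801: venue='neutral' → inner[attendance >= 2477] → critical
game_id=802: venue='neutral' → inner[attendance >= 2477] → critical
game_id=803: venue='home' → outer ELSE → pass
game_id=804: venue='away' → inner[quarter >= 3] → pass
game_id=805: venue='home' → outer ELSE → pass
game_id=806: venue='home' → outer ELSE → pass
game_id=807: venue='home' → outer ELSE → pass
game_id=808: venue='away' → inner[ELSE] → normal
game_id=809: venue='home' → outer ELSE → pass
game_id=810: venue='neutral' → inner[attendance >= 2477] → critical
game_id=811: venue='home' → outer ELSE → pass
game_id=812: venue='away' → inner[quarter >= 3] → pass
game_id=813: venue='away' → inner[quarter >= 3] → pass

pass, critical, critical, pass, pass, pass, pass, pass, normal, pass, critical, pass, pass, pass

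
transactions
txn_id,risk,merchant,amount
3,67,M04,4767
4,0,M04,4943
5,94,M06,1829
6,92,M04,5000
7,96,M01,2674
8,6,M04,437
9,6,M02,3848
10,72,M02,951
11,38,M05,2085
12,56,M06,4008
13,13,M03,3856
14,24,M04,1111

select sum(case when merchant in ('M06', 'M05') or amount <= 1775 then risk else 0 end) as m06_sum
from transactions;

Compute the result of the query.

290

txn_id=3: ✗
txn_id=4: ✗
txn_id=5: ✓ → 94
txn_id=6: ✗
txn_id=7: ✗
txn_id=8: ✓ → 6
txn_id=9: ✗
txn_id=10: ✓ → 72
txn_id=11: ✓ → 38
txn_id=12: ✓ → 56
txn_id=13: ✗
txn_id=14: ✓ → 24
m06_sum = 94 + 6 + 72 + 38 + 56 + 24 = 290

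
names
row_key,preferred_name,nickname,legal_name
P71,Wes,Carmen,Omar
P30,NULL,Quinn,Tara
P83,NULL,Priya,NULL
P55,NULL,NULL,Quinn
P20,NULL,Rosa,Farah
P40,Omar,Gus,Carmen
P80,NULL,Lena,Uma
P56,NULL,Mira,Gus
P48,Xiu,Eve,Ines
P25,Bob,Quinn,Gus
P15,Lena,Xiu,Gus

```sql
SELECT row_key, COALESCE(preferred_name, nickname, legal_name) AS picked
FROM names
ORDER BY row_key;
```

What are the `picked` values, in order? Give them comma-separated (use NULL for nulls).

Lena, Rosa, Bob, Quinn, Omar, Xiu, Quinn, Mira, Wes, Lena, Priya

row_key=P15: preferred_name=Lena → Lena
row_key=P20: preferred_name=NULL, nickname=Rosa → Rosa
row_key=P25: preferred_name=Bob → Bob
row_key=P30: preferred_name=NULL, nickname=Quinn → Quinn
row_key=P40: preferred_name=Omar → Omar
row_key=P48: preferred_name=Xiu → Xiu
row_key=P55: preferred_name=NULL, nickname=NULL, legal_name=Quinn → Quinn
row_key=P56: preferred_name=NULL, nickname=Mira → Mira
row_key=P71: preferred_name=Wes → Wes
row_key=P80: preferred_name=NULL, nickname=Lena → Lena
row_key=P83: preferred_name=NULL, nickname=Priya → Priya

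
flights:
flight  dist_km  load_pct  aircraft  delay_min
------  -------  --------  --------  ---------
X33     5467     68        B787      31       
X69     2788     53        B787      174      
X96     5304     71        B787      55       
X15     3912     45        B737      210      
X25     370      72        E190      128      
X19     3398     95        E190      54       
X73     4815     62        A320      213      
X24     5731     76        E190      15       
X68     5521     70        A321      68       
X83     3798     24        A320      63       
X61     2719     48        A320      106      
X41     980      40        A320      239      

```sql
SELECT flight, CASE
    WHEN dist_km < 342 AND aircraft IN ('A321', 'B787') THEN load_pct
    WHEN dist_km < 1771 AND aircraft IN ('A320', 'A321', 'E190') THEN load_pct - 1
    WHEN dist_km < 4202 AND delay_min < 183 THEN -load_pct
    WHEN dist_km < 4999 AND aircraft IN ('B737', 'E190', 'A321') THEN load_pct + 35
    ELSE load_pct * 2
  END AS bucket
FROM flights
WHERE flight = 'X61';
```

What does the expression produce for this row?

flight = X61: dist_km=2719, load_pct=48, aircraft=A320, delay_min=106.
dist_km < 342 AND aircraft IN ('A321', 'B787') → false
dist_km < 1771 AND aircraft IN ('A320', 'A321', 'E190') → false
dist_km < 4202 AND delay_min < 183 → true → -48

-48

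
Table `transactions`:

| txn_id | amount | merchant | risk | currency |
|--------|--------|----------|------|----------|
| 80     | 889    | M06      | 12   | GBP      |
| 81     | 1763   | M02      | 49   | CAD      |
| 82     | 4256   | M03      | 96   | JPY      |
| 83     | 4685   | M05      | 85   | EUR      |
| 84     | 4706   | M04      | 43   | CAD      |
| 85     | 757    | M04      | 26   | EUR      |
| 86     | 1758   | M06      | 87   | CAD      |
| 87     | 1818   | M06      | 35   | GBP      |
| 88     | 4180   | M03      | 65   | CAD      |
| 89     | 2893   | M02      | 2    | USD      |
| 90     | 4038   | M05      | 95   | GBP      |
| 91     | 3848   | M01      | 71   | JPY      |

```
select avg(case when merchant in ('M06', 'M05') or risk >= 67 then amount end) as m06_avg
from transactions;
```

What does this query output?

txn_id=80: ✓ → 889
txn_id=81: ✗
txn_id=82: ✓ → 4256
txn_id=83: ✓ → 4685
txn_id=84: ✗
txn_id=85: ✗
txn_id=86: ✓ → 1758
txn_id=87: ✓ → 1818
txn_id=88: ✗
txn_id=89: ✗
txn_id=90: ✓ → 4038
txn_id=91: ✓ → 3848
m06_avg = (889 + 4256 + 4685 + 1758 + 1818 + 4038 + 3848) / 7 = 3041.7142857143

3041.7142857143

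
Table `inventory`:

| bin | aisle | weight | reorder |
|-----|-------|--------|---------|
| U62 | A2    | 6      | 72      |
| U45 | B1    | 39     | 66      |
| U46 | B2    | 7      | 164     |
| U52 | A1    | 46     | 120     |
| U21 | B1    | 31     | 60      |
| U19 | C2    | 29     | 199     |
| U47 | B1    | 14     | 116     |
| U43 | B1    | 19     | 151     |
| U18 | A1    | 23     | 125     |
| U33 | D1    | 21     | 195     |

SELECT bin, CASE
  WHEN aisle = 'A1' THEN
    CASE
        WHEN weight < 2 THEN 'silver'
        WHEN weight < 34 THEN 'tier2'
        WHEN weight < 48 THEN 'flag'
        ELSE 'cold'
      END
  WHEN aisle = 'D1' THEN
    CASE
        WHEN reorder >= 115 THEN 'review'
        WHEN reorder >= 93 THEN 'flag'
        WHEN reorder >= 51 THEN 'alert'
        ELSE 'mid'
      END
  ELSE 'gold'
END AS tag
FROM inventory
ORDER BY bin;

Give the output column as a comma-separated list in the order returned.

tier2, gold, gold, review, gold, gold, gold, gold, flag, gold

bin=U18: aisle='A1' → inner[weight < 34] → tier2
bin=U19: aisle='C2' → outer ELSE → gold
bin=U21: aisle='B1' → outer ELSE → gold
bin=U33: aisle='D1' → inner[reorder >= 115] → review
bin=U43: aisle='B1' → outer ELSE → gold
bin=U45: aisle='B1' → outer ELSE → gold
bin=U46: aisle='B2' → outer ELSE → gold
bin=U47: aisle='B1' → outer ELSE → gold
bin=U52: aisle='A1' → inner[weight < 48] → flag
bin=U62: aisle='A2' → outer ELSE → gold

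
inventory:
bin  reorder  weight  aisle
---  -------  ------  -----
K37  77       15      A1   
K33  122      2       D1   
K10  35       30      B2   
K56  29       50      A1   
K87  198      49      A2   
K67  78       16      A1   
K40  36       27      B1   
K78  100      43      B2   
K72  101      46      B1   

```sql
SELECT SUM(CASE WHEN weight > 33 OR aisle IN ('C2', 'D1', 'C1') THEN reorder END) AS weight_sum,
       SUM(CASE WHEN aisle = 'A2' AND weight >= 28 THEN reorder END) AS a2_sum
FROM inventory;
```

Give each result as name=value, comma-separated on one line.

weight_sum=550, a2_sum=198

[weight_sum: weight > 33 OR aisle IN ('C2', 'D1', 'C1')]
bin=K37: ✗
bin=K33: ✓ → 122
bin=K10: ✗
bin=K56: ✓ → 29
bin=K87: ✓ → 198
bin=K67: ✗
bin=K40: ✗
bin=K78: ✓ → 100
bin=K72: ✓ → 101
weight_sum = 122 + 29 + 198 + 100 + 101 = 550
—
[a2_sum: aisle = 'A2' AND weight >= 28]
bin=K37: ✗
bin=K33: ✗
bin=K10: ✗
bin=K56: ✗
bin=K87: ✓ → 198
bin=K67: ✗
bin=K40: ✗
bin=K78: ✗
bin=K72: ✗
a2_sum = 198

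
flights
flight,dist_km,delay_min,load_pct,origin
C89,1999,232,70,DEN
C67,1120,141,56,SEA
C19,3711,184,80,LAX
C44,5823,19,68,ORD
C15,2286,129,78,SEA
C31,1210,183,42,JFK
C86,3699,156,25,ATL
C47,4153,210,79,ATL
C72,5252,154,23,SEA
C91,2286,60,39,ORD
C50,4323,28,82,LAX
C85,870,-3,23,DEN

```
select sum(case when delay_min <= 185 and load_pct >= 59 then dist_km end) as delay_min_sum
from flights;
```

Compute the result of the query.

16143

flight=C89: ✗
flight=C67: ✗
flight=C19: ✓ → 3711
flight=C44: ✓ → 5823
flight=C15: ✓ → 2286
flight=C31: ✗
flight=C86: ✗
flight=C47: ✗
flight=C72: ✗
flight=C91: ✗
flight=C50: ✓ → 4323
flight=C85: ✗
delay_min_sum = 3711 + 5823 + 2286 + 4323 = 16143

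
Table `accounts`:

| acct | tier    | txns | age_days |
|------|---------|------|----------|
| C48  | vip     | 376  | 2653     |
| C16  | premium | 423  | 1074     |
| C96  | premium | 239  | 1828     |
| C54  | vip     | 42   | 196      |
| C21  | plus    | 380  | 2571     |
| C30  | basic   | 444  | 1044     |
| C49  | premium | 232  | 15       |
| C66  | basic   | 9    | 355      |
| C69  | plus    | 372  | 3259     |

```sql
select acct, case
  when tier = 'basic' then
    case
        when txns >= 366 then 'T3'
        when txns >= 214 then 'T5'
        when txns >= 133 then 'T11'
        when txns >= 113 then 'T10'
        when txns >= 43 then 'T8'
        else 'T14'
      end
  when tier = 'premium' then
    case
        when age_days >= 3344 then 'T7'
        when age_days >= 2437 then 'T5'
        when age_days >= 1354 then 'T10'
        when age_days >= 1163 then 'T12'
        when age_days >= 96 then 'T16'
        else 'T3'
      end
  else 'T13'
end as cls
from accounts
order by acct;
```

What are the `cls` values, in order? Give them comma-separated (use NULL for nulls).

T16, T13, T3, T13, T3, T13, T14, T13, T10

acct=C16: tier='premium' → inner[age_days >= 96] → T16
acct=C21: tier='plus' → outer ELSE → T13
acct=C30: tier='basic' → inner[txns >= 366] → T3
acct=C48: tier='vip' → outer ELSE → T13
acct=C49: tier='premium' → inner[ELSE] → T3
acct=C54: tier='vip' → outer ELSE → T13
acct=C66: tier='basic' → inner[ELSE] → T14
acct=C69: tier='plus' → outer ELSE → T13
acct=C96: tier='premium' → inner[age_days >= 1354] → T10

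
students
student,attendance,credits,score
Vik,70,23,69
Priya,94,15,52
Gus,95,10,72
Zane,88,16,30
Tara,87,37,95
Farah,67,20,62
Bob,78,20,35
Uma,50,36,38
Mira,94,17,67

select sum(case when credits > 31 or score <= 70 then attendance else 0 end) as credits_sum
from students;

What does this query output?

628

student=Vik: ✓ → 70
student=Priya: ✓ → 94
student=Gus: ✗
student=Zane: ✓ → 88
student=Tara: ✓ → 87
student=Farah: ✓ → 67
student=Bob: ✓ → 78
student=Uma: ✓ → 50
student=Mira: ✓ → 94
credits_sum = 70 + 94 + 88 + 87 + 67 + 78 + 50 + 94 = 628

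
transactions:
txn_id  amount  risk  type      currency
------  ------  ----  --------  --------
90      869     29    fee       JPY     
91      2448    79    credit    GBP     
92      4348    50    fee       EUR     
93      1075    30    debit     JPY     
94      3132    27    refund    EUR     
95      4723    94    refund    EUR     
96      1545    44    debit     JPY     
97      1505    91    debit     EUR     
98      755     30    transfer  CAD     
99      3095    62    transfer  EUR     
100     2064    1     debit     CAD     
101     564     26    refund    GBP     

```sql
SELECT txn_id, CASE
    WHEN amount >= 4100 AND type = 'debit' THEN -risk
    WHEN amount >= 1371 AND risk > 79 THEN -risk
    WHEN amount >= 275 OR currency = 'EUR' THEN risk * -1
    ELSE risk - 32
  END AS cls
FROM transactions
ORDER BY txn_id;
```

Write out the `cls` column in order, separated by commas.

-29, -79, -50, -30, -27, -94, -44, -91, -30, -62, -1, -26

txn_id=90: amount >= 275 OR currency = 'EUR' → -29
txn_id=91: amount >= 275 OR currency = 'EUR' → -79
txn_id=92: amount >= 275 OR currency = 'EUR' → -50
txn_id=93: amount >= 275 OR currency = 'EUR' → -30
txn_id=94: amount >= 275 OR currency = 'EUR' → -27
txn_id=95: amount >= 1371 AND risk > 79 → -94
txn_id=96: amount >= 275 OR currency = 'EUR' → -44
txn_id=97: amount >= 1371 AND risk > 79 → -91
txn_id=98: amount >= 275 OR currency = 'EUR' → -30
txn_id=99: amount >= 275 OR currency = 'EUR' → -62
txn_id=100: amount >= 275 OR currency = 'EUR' → -1
txn_id=101: amount >= 275 OR currency = 'EUR' → -26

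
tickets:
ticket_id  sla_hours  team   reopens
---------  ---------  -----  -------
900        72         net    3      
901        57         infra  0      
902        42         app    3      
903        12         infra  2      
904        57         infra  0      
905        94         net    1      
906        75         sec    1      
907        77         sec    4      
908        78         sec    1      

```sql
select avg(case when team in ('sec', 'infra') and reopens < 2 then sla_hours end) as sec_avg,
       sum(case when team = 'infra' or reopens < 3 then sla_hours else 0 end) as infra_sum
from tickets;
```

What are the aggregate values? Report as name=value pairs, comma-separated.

[sec_avg: team in ('sec', 'infra') and reopens < 2]
ticket_id=900: ✗
ticket_id=901: ✓ → 57
ticket_id=902: ✗
ticket_id=903: ✗
ticket_id=904: ✓ → 57
ticket_id=905: ✗
ticket_id=906: ✓ → 75
ticket_id=907: ✗
ticket_id=908: ✓ → 78
sec_avg = (57 + 57 + 75 + 78) / 4 = 66.75
—
[infra_sum: team = 'infra' or reopens < 3]
ticket_id=900: ✗
ticket_id=901: ✓ → 57
ticket_id=902: ✗
ticket_id=903: ✓ → 12
ticket_id=904: ✓ → 57
ticket_id=905: ✓ → 94
ticket_id=906: ✓ → 75
ticket_id=907: ✗
ticket_id=908: ✓ → 78
infra_sum = 57 + 12 + 57 + 94 + 75 + 78 = 373

sec_avg=66.75, infra_sum=373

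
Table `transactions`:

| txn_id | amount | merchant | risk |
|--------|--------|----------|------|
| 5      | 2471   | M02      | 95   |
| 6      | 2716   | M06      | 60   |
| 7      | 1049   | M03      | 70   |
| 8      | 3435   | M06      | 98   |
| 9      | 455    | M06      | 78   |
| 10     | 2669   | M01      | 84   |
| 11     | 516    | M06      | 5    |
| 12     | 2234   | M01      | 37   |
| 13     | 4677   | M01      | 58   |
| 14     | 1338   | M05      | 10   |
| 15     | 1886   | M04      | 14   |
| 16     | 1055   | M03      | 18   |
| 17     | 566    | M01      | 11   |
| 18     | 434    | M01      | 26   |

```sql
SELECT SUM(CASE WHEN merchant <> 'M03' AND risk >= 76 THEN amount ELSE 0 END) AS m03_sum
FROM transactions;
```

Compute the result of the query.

txn_id=5: ✓ → 2471
txn_id=6: ✗
txn_id=7: ✗
txn_id=8: ✓ → 3435
txn_id=9: ✓ → 455
txn_id=10: ✓ → 2669
txn_id=11: ✗
txn_id=12: ✗
txn_id=13: ✗
txn_id=14: ✗
txn_id=15: ✗
txn_id=16: ✗
txn_id=17: ✗
txn_id=18: ✗
m03_sum = 2471 + 3435 + 455 + 2669 = 9030

9030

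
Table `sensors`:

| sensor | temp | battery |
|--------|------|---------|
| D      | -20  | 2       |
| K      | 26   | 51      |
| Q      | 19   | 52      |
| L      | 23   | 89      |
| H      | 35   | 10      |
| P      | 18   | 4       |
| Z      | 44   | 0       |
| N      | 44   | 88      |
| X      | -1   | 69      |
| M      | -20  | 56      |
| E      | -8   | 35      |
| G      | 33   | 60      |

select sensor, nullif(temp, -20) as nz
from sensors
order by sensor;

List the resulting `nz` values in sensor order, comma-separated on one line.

sensor=D: temp=-20 vs -20: equal → NULL
sensor=E: temp=-8 vs -20: differ → -8
sensor=G: temp=33 vs -20: differ → 33
sensor=H: temp=35 vs -20: differ → 35
sensor=K: temp=26 vs -20: differ → 26
sensor=L: temp=23 vs -20: differ → 23
sensor=M: temp=-20 vs -20: equal → NULL
sensor=N: temp=44 vs -20: differ → 44
sensor=P: temp=18 vs -20: differ → 18
sensor=Q: temp=19 vs -20: differ → 19
sensor=X: temp=-1 vs -20: differ → -1
sensor=Z: temp=44 vs -20: differ → 44

NULL, -8, 33, 35, 26, 23, NULL, 44, 18, 19, -1, 44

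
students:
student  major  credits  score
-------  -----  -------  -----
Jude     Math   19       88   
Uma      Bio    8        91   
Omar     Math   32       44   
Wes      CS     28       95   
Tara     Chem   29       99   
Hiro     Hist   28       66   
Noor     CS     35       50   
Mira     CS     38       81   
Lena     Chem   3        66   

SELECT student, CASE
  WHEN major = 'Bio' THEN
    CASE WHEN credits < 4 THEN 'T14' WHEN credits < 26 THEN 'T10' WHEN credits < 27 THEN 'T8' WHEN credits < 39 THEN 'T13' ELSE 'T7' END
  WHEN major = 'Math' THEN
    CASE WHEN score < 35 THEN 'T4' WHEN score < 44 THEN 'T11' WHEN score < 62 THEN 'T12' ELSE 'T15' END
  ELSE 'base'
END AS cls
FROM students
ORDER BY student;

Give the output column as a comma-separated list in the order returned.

base, T15, base, base, base, T12, base, T10, base

student=Hiro: major='Hist' → outer ELSE → base
student=Jude: major='Math' → inner[ELSE] → T15
student=Lena: major='Chem' → outer ELSE → base
student=Mira: major='CS' → outer ELSE → base
student=Noor: major='CS' → outer ELSE → base
student=Omar: major='Math' → inner[score < 62] → T12
student=Tara: major='Chem' → outer ELSE → base
student=Uma: major='Bio' → inner[credits < 26] → T10
student=Wes: major='CS' → outer ELSE → base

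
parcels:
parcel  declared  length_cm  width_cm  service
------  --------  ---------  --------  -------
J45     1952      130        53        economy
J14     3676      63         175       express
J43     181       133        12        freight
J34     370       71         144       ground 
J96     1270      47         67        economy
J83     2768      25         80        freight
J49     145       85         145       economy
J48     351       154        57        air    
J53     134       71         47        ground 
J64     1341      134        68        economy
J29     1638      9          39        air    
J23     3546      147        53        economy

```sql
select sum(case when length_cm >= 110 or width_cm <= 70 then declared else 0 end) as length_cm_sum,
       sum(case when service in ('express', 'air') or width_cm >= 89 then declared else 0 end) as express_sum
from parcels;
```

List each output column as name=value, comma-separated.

length_cm_sum=10413, express_sum=6180

[length_cm_sum: length_cm >= 110 or width_cm <= 70]
parcel=J45: ✓ → 1952
parcel=J14: ✗
parcel=J43: ✓ → 181
parcel=J34: ✗
parcel=J96: ✓ → 1270
parcel=J83: ✗
parcel=J49: ✗
parcel=J48: ✓ → 351
parcel=J53: ✓ → 134
parcel=J64: ✓ → 1341
parcel=J29: ✓ → 1638
parcel=J23: ✓ → 3546
length_cm_sum = 1952 + 181 + 1270 + 351 + 134 + 1341 + 1638 + 3546 = 10413
—
[express_sum: service in ('express', 'air') or width_cm >= 89]
parcel=J45: ✗
parcel=J14: ✓ → 3676
parcel=J43: ✗
parcel=J34: ✓ → 370
parcel=J96: ✗
parcel=J83: ✗
parcel=J49: ✓ → 145
parcel=J48: ✓ → 351
parcel=J53: ✗
parcel=J64: ✗
parcel=J29: ✓ → 1638
parcel=J23: ✗
express_sum = 3676 + 370 + 145 + 351 + 1638 = 6180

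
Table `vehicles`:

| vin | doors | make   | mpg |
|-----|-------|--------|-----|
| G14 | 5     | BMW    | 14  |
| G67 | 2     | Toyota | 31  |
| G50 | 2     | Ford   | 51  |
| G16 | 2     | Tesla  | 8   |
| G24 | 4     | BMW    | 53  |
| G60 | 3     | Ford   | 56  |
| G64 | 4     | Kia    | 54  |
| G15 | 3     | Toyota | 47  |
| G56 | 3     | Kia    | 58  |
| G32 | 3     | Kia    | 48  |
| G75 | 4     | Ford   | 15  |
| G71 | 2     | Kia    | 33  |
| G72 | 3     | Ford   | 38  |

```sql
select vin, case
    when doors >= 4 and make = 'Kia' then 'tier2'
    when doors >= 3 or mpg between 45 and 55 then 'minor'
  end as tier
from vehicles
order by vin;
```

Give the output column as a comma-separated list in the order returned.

minor, minor, NULL, minor, minor, minor, minor, minor, tier2, NULL, NULL, minor, minor

vin=G14: doors >= 3 or mpg between 45 and 55 → minor
vin=G15: doors >= 3 or mpg between 45 and 55 → minor
vin=G16: (no match → NULL) → NULL
vin=G24: doors >= 3 or mpg between 45 and 55 → minor
vin=G32: doors >= 3 or mpg between 45 and 55 → minor
vin=G50: doors >= 3 or mpg between 45 and 55 → minor
vin=G56: doors >= 3 or mpg between 45 and 55 → minor
vin=G60: doors >= 3 or mpg between 45 and 55 → minor
vin=G64: doors >= 4 and make = 'Kia' → tier2
vin=G67: (no match → NULL) → NULL
vin=G71: (no match → NULL) → NULL
vin=G72: doors >= 3 or mpg between 45 and 55 → minor
vin=G75: doors >= 3 or mpg between 45 and 55 → minor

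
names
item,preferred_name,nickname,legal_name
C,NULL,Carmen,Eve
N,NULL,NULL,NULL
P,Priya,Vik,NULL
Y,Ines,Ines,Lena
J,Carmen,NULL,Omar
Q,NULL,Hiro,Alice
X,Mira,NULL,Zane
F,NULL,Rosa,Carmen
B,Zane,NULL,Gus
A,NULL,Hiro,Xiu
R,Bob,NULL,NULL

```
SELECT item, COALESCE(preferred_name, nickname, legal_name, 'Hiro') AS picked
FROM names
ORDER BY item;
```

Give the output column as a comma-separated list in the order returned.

Hiro, Zane, Carmen, Rosa, Carmen, Hiro, Priya, Hiro, Bob, Mira, Ines

item=A: preferred_name=NULL, nickname=Hiro → Hiro
item=B: preferred_name=Zane → Zane
item=C: preferred_name=NULL, nickname=Carmen → Carmen
item=F: preferred_name=NULL, nickname=Rosa → Rosa
item=J: preferred_name=Carmen → Carmen
item=N: preferred_name=NULL, nickname=NULL, legal_name=NULL, → literal Hiro → Hiro
item=P: preferred_name=Priya → Priya
item=Q: preferred_name=NULL, nickname=Hiro → Hiro
item=R: preferred_name=Bob → Bob
item=X: preferred_name=Mira → Mira
item=Y: preferred_name=Ines → Ines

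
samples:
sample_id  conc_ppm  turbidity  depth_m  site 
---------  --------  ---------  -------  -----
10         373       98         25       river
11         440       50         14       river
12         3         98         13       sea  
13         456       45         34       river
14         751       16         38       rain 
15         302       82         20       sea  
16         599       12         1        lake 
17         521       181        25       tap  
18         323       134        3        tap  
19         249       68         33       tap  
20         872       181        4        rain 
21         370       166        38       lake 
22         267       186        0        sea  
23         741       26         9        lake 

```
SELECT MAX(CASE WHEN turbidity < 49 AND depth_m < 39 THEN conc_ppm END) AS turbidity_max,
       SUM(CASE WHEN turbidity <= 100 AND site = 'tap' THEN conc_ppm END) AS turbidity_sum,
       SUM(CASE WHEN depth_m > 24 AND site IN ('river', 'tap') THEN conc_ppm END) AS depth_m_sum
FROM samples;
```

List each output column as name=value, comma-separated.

[turbidity_max: turbidity < 49 AND depth_m < 39]
sample_id=10: ✗
sample_id=11: ✗
sample_id=12: ✗
sample_id=13: ✓ → 456
sample_id=14: ✓ → 751
sample_id=15: ✗
sample_id=16: ✓ → 599
sample_id=17: ✗
sample_id=18: ✗
sample_id=19: ✗
sample_id=20: ✗
sample_id=21: ✗
sample_id=22: ✗
sample_id=23: ✓ → 741
turbidity_max = MAX(456, 751, 599, 741) = 751
—
[turbidity_sum: turbidity <= 100 AND site = 'tap']
sample_id=10: ✗
sample_id=11: ✗
sample_id=12: ✗
sample_id=13: ✗
sample_id=14: ✗
sample_id=15: ✗
sample_id=16: ✗
sample_id=17: ✗
sample_id=18: ✗
sample_id=19: ✓ → 249
sample_id=20: ✗
sample_id=21: ✗
sample_id=22: ✗
sample_id=23: ✗
turbidity_sum = 249
—
[depth_m_sum: depth_m > 24 AND site IN ('river', 'tap')]
sample_id=10: ✓ → 373
sample_id=11: ✗
sample_id=12: ✗
sample_id=13: ✓ → 456
sample_id=14: ✗
sample_id=15: ✗
sample_id=16: ✗
sample_id=17: ✓ → 521
sample_id=18: ✗
sample_id=19: ✓ → 249
sample_id=20: ✗
sample_id=21: ✗
sample_id=22: ✗
sample_id=23: ✗
depth_m_sum = 373 + 456 + 521 + 249 = 1599

turbidity_max=751, turbidity_sum=249, depth_m_sum=1599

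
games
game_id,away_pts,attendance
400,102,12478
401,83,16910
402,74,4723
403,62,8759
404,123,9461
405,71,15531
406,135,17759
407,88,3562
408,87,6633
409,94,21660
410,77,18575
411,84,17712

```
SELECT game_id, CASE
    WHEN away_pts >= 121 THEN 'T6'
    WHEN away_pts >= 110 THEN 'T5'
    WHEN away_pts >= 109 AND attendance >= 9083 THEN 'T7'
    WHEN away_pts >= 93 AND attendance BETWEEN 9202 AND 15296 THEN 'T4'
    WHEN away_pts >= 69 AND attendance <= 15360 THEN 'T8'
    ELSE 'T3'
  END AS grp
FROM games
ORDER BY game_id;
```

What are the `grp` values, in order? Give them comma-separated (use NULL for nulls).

game_id=400: away_pts >= 93 AND attendance BETWEEN 9202 AND 15296 → T4
game_id=401: ELSE → T3
game_id=402: away_pts >= 69 AND attendance <= 15360 → T8
game_id=403: ELSE → T3
game_id=404: away_pts >= 121 → T6
game_id=405: ELSE → T3
game_id=406: away_pts >= 121 → T6
game_id=407: away_pts >= 69 AND attendance <= 15360 → T8
game_id=408: away_pts >= 69 AND attendance <= 15360 → T8
game_id=409: ELSE → T3
game_id=410: ELSE → T3
game_id=411: ELSE → T3

T4, T3, T8, T3, T6, T3, T6, T8, T8, T3, T3, T3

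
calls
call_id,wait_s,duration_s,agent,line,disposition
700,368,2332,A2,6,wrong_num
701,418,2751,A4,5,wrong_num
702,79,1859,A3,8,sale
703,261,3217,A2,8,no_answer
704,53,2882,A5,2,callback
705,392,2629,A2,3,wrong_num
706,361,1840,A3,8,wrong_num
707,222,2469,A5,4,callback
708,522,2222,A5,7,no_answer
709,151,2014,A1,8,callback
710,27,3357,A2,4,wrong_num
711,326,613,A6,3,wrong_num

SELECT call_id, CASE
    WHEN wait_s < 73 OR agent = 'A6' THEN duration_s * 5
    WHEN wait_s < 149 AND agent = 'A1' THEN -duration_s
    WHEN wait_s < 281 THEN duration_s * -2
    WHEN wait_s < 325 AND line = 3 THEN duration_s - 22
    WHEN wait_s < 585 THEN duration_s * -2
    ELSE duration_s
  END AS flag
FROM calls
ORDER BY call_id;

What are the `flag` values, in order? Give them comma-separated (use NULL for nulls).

-4664, -5502, -3718, -6434, 14410, -5258, -3680, -4938, -4444, -4028, 16785, 3065

call_id=700: wait_s < 585 → -4664
call_id=701: wait_s < 585 → -5502
call_id=702: wait_s < 281 → -3718
call_id=703: wait_s < 281 → -6434
call_id=704: wait_s < 73 OR agent = 'A6' → 14410
call_id=705: wait_s < 585 → -5258
call_id=706: wait_s < 585 → -3680
call_id=707: wait_s < 281 → -4938
call_id=708: wait_s < 585 → -4444
call_id=709: wait_s < 281 → -4028
call_id=710: wait_s < 73 OR agent = 'A6' → 16785
call_id=711: wait_s < 73 OR agent = 'A6' → 3065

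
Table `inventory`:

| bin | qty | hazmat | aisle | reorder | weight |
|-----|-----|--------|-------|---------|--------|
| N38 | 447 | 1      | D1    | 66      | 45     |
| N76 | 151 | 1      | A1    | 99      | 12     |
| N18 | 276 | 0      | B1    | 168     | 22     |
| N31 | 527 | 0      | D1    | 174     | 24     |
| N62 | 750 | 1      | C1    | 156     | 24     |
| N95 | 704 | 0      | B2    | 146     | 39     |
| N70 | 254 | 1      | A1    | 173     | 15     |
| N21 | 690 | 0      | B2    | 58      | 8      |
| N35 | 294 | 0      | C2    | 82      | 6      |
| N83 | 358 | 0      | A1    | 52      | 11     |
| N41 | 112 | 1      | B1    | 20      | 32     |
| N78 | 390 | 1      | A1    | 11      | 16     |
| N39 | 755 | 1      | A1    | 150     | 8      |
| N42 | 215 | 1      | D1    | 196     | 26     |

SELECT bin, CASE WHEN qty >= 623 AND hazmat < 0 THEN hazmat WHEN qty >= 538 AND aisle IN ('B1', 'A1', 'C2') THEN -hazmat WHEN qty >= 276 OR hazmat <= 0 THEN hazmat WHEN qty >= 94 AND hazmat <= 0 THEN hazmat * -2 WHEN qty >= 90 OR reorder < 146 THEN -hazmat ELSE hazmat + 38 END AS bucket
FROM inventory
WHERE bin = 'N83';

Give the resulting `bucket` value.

bin = N83: qty=358, hazmat=0, aisle=A1, reorder=52, weight=11.
qty >= 623 AND hazmat < 0 → false
qty >= 538 AND aisle IN ('B1', 'A1', 'C2') → false
qty >= 276 OR hazmat <= 0 → true → 0

0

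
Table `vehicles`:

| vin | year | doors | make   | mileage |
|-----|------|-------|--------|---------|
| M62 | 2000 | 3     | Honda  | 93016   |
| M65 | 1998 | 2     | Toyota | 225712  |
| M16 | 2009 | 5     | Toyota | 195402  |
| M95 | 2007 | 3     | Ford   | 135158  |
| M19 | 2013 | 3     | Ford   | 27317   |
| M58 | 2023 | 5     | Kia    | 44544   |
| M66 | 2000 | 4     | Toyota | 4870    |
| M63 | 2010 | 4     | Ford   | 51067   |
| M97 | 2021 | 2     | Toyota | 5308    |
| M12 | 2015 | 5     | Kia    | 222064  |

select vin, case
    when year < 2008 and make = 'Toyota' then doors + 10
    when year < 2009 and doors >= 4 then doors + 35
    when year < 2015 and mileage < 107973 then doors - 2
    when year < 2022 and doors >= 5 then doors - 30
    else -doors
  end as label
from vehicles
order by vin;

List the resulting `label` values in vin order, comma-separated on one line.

-25, -25, 1, -5, 1, 2, 12, 14, -3, -2

vin=M12: year < 2022 and doors >= 5 → -25
vin=M16: year < 2022 and doors >= 5 → -25
vin=M19: year < 2015 and mileage < 107973 → 1
vin=M58: ELSE → -5
vin=M62: year < 2015 and mileage < 107973 → 1
vin=M63: year < 2015 and mileage < 107973 → 2
vin=M65: year < 2008 and make = 'Toyota' → 12
vin=M66: year < 2008 and make = 'Toyota' → 14
vin=M95: ELSE → -3
vin=M97: ELSE → -2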